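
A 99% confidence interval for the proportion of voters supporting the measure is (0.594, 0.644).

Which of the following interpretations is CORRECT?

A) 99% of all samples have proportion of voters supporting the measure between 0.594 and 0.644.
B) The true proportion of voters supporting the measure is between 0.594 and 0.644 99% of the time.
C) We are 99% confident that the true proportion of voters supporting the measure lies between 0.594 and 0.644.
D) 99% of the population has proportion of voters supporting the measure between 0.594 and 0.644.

A confidence interval represents our confidence in the procedure, not a probability statement about the parameter.

Key concept: If we repeated this sampling process many times and computed a 99% CI each time, about 99% of those intervals would contain the true population parameter.

For this specific interval (0.594, 0.644):
- Midpoint (point estimate): 0.619
- Margin of error: 0.025

The correct interpretation is the one stating confidence that the true parameter lies in the interval — option C.

C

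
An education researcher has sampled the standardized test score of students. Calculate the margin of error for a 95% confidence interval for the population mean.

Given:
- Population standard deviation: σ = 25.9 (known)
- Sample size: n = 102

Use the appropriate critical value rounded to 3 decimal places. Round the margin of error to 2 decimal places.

The population standard deviation σ is known, so use the z-interval margin of error formula.

For 95% confidence, z* = 1.96 (from standard normal table)

Margin of error formula for z-interval: E = z* × σ/√n

E = 1.96 × 25.9/√102
  = 1.96 × 2.564482
  = 5.0264

Rounded to 2 decimal places:

5.03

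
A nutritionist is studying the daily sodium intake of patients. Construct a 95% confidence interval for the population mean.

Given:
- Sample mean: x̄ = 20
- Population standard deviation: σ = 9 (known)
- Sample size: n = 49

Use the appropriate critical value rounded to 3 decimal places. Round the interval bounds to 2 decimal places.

The population standard deviation σ is known, so use a z-interval (standard normal critical value).

For 95% confidence, z* = 1.96 (from standard normal table)

Standard error: SE = σ/√n = 9/√49 = 1.285714

Margin of error: E = z* × SE = 1.96 × 1.285714 = 2.5200

Z-interval: x̄ ± E = 20 ± 2.5200 = (17.4800, 22.5200)

Rounded to 2 decimal places:

(17.48, 22.52)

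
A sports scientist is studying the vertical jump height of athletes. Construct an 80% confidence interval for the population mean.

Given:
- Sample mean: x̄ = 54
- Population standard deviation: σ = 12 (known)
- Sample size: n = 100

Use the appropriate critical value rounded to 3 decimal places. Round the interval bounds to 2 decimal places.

The population standard deviation σ is known, so use a z-interval (standard normal critical value).

For 80% confidence, z* = 1.282 (from standard normal table)

Standard error: SE = σ/√n = 12/√100 = 1.200000

Margin of error: E = z* × SE = 1.282 × 1.200000 = 1.5384

Z-interval: x̄ ± E = 54 ± 1.5384 = (52.4616, 55.5384)

Rounded to 2 decimal places:

(52.46, 55.54)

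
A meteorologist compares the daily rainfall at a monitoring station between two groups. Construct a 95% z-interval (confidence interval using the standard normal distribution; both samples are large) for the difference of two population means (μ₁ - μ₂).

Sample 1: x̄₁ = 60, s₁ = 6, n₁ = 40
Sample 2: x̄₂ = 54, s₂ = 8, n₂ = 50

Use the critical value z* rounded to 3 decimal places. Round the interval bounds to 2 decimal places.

Both samples are large (n₁ = 40 ≥ 30, n₂ = 50 ≥ 30), so a z-interval for the difference of means applies.

Point estimate: x̄₁ - x̄₂ = 60 - 54 = 6

Standard error: SE = √(s₁²/n₁ + s₂²/n₂)
= √(6²/40 + 8²/50)
= √(0.900000 + 1.280000)
= 1.476482

For 95% confidence, z* = 1.96 (from standard normal table)
Margin of error: E = z* × SE = 1.96 × 1.476482 = 2.8939

Z-interval: (x̄₁ - x̄₂) ± E = 6 ± 2.8939 = (3.1061, 8.8939)

Rounded to 2 decimal places:

(3.11, 8.89)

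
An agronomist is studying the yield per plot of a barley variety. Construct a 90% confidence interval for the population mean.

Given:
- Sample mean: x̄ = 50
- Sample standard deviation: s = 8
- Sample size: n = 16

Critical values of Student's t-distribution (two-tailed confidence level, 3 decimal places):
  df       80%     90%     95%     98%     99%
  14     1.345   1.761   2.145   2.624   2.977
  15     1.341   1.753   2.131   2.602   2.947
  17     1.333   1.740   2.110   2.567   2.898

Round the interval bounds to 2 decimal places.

The population standard deviation σ is unknown (only the sample standard deviation s is given), so use a t-interval with df = n - 1 = 16 - 1 = 15.

For 90% confidence with df = 15, t* = 1.753 (from t-table)

Standard error: SE = s/√n = 8/√16 = 2.000000

Margin of error: E = t* × SE = 1.753 × 2.000000 = 3.5060

T-interval: x̄ ± E = 50 ± 3.5060 = (46.4940, 53.5060)

Rounded to 2 decimal places:

(46.49, 53.51)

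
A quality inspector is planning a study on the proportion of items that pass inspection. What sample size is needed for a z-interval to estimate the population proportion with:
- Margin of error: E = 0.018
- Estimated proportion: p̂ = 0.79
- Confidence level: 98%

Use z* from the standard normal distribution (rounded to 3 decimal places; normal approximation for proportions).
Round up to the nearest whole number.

Using z* for proportion z-interval (normal approximation).

For 98% confidence, z* = 2.326 (from standard normal table)

Sample size formula for proportion z-interval: n = z*²p̂(1-p̂)/E²

n = 2.326² × 0.79 × 0.21 / 0.018²
  = 5.410276 × 0.1659 / 0.000324
  = 2770.2617

Round up to the nearest whole number: n = 2771

2771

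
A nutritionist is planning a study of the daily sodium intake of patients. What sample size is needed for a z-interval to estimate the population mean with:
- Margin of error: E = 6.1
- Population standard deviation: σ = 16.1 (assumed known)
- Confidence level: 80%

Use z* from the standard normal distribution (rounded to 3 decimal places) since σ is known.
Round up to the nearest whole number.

Using z* since population σ is known (z-interval formula).

For 80% confidence, z* = 1.282 (from standard normal table)

Sample size formula for z-interval: n = (z*σ/E)²

n = (1.282 × 16.1 / 6.1)²
  = (3.383639)²
  = 11.4490

Round up to the nearest whole number: n = 12

12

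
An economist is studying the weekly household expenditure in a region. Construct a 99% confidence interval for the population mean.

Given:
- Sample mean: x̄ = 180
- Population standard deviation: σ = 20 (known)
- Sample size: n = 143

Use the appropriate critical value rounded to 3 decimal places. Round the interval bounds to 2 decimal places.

The population standard deviation σ is known, so use a z-interval (standard normal critical value).

For 99% confidence, z* = 2.576 (from standard normal table)

Standard error: SE = σ/√n = 20/√143 = 1.672484

Margin of error: E = z* × SE = 2.576 × 1.672484 = 4.3083

Z-interval: x̄ ± E = 180 ± 4.3083 = (175.6917, 184.3083)

Rounded to 2 decimal places:

(175.69, 184.31)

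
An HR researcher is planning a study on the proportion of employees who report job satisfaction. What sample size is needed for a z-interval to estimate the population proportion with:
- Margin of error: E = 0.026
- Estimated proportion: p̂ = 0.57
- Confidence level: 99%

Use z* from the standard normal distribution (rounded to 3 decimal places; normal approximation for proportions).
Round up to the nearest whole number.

Using z* for proportion z-interval (normal approximation).

For 99% confidence, z* = 2.576 (from standard normal table)

Sample size formula for proportion z-interval: n = z*²p̂(1-p̂)/E²

n = 2.576² × 0.57 × 0.43 / 0.026²
  = 6.635776 × 0.2451 / 0.000676
  = 2405.9596

Round up to the nearest whole number: n = 2406

2406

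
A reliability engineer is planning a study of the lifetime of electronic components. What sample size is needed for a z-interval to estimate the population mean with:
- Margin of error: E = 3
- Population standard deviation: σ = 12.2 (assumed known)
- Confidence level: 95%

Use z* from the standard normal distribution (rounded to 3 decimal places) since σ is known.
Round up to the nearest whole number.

Using z* since population σ is known (z-interval formula).

For 95% confidence, z* = 1.96 (from standard normal table)

Sample size formula for z-interval: n = (z*σ/E)²

n = (1.96 × 12.2 / 3)²
  = (7.970667)²
  = 63.5315

Round up to the nearest whole number: n = 64

64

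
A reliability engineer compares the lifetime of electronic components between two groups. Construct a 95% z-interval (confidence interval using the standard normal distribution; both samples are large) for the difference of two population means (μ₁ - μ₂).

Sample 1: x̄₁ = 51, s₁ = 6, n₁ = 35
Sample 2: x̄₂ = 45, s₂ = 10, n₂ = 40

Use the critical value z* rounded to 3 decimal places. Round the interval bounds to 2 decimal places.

Both samples are large (n₁ = 35 ≥ 30, n₂ = 40 ≥ 30), so a z-interval for the difference of means applies.

Point estimate: x̄₁ - x̄₂ = 51 - 45 = 6

Standard error: SE = √(s₁²/n₁ + s₂²/n₂)
= √(6²/35 + 10²/40)
= √(1.028571 + 2.500000)
= 1.878449

For 95% confidence, z* = 1.96 (from standard normal table)
Margin of error: E = z* × SE = 1.96 × 1.878449 = 3.6818

Z-interval: (x̄₁ - x̄₂) ± E = 6 ± 3.6818 = (2.3182, 9.6818)

Rounded to 2 decimal places:

(2.32, 9.68)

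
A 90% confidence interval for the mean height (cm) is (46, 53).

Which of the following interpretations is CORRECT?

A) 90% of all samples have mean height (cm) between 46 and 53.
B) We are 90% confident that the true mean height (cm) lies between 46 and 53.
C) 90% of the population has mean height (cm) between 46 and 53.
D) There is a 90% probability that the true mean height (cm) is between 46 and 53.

A confidence interval represents our confidence in the procedure, not a probability statement about the parameter.

Key concept: If we repeated this sampling process many times and computed a 90% CI each time, about 90% of those intervals would contain the true population parameter.

For this specific interval (46, 53):
- Midpoint (point estimate): 49.5
- Margin of error: 3.5

The correct interpretation is the one stating confidence that the true parameter lies in the interval — option B.

B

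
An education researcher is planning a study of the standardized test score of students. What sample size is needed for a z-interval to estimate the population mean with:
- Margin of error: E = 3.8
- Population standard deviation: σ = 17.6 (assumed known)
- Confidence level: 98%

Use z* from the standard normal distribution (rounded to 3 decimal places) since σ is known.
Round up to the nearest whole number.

Using z* since population σ is known (z-interval formula).

For 98% confidence, z* = 2.326 (from standard normal table)

Sample size formula for z-interval: n = (z*σ/E)²

n = (2.326 × 17.6 / 3.8)²
  = (10.773053)²
  = 116.0587

Round up to the nearest whole number: n = 117

117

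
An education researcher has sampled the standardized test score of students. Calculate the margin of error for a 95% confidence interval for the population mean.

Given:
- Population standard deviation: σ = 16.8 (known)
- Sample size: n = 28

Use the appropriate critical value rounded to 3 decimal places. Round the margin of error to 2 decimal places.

The population standard deviation σ is known, so use the z-interval margin of error formula.

For 95% confidence, z* = 1.96 (from standard normal table)

Margin of error formula for z-interval: E = z* × σ/√n

E = 1.96 × 16.8/√28
  = 1.96 × 3.174902
  = 6.2228

Rounded to 2 decimal places:

6.22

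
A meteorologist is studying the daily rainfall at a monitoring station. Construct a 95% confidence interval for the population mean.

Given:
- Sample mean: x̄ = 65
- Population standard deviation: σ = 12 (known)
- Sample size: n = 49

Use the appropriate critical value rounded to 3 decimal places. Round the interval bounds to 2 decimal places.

The population standard deviation σ is known, so use a z-interval (standard normal critical value).

For 95% confidence, z* = 1.96 (from standard normal table)

Standard error: SE = σ/√n = 12/√49 = 1.714286

Margin of error: E = z* × SE = 1.96 × 1.714286 = 3.3600

Z-interval: x̄ ± E = 65 ± 3.3600 = (61.6400, 68.3600)

Rounded to 2 decimal places:

(61.64, 68.36)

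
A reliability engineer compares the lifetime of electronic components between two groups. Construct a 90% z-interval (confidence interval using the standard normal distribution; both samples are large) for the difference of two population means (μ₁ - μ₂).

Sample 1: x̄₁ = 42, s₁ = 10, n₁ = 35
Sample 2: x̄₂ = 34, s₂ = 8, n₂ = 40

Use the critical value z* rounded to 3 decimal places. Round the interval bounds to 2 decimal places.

Both samples are large (n₁ = 35 ≥ 30, n₂ = 40 ≥ 30), so a z-interval for the difference of means applies.

Point estimate: x̄₁ - x̄₂ = 42 - 34 = 8

Standard error: SE = √(s₁²/n₁ + s₂²/n₂)
= √(10²/35 + 8²/40)
= √(2.857143 + 1.600000)
= 2.111195

For 90% confidence, z* = 1.645 (from standard normal table)
Margin of error: E = z* × SE = 1.645 × 2.111195 = 3.4729

Z-interval: (x̄₁ - x̄₂) ± E = 8 ± 3.4729 = (4.5271, 11.4729)

Rounded to 2 decimal places:

(4.53, 11.47)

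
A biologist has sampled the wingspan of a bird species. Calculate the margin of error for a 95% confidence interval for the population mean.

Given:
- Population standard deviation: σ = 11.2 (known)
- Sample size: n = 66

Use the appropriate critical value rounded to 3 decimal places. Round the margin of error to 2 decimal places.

The population standard deviation σ is known, so use the z-interval margin of error formula.

For 95% confidence, z* = 1.96 (from standard normal table)

Margin of error formula for z-interval: E = z* × σ/√n

E = 1.96 × 11.2/√66
  = 1.96 × 1.378625
  = 2.7021

Rounded to 2 decimal places:

2.70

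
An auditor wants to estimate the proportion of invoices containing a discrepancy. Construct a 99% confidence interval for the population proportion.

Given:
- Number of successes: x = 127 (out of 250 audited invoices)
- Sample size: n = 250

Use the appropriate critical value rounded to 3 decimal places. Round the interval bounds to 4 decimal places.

Sample proportion: p̂ = 127/250 = 0.5080000

Check conditions for normal approximation:
  np̂ = 127 ≥ 10 ✓
  n(1-p̂) = 123 ≥ 10 ✓

The sample is large enough, so use a z-interval (normal approximation) for the proportion.

For 99% confidence, z* = 2.576 (from standard normal table)

Standard error: SE = √(p̂(1-p̂)/n) = √(0.5080000×0.4920000/250) = 0.031618729

Margin of error: E = z* × SE = 2.576 × 0.031618729 = 0.0814498

Z-interval: p̂ ± E = 0.5080000 ± 0.0814498 = (0.4265502, 0.5894498)

Rounded to 4 decimal places:

(0.4266, 0.5894)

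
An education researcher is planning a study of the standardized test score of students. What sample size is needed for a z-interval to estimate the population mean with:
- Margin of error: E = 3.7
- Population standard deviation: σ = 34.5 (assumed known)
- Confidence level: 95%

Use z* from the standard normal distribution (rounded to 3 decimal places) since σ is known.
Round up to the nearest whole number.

Using z* since population σ is known (z-interval formula).

For 95% confidence, z* = 1.96 (from standard normal table)

Sample size formula for z-interval: n = (z*σ/E)²

n = (1.96 × 34.5 / 3.7)²
  = (18.275676)²
  = 334.0003

Round up to the nearest whole number: n = 335

335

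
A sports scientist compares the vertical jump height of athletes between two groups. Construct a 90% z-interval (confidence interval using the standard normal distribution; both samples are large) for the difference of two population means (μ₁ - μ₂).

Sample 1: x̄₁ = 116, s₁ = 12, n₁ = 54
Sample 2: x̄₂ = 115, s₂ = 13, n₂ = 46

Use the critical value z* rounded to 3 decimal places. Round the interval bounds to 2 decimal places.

Both samples are large (n₁ = 54 ≥ 30, n₂ = 46 ≥ 30), so a z-interval for the difference of means applies.

Point estimate: x̄₁ - x̄₂ = 116 - 115 = 1

Standard error: SE = √(s₁²/n₁ + s₂²/n₂)
= √(12²/54 + 13²/46)
= √(2.666667 + 3.673913)
= 2.518051

For 90% confidence, z* = 1.645 (from standard normal table)
Margin of error: E = z* × SE = 1.645 × 2.518051 = 4.1422

Z-interval: (x̄₁ - x̄₂) ± E = 1 ± 4.1422 = (-3.1422, 5.1422)

Rounded to 2 decimal places:

(-3.14, 5.14)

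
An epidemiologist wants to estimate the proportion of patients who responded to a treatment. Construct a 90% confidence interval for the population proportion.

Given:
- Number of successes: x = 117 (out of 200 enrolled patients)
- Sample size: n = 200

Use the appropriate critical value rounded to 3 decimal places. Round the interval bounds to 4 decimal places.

Sample proportion: p̂ = 117/200 = 0.585000

Check conditions for normal approximation:
  np̂ = 117 ≥ 10 ✓
  n(1-p̂) = 83 ≥ 10 ✓

The sample is large enough, so use a z-interval (normal approximation) for the proportion.

For 90% confidence, z* = 1.645 (from standard normal table)

Standard error: SE = √(p̂(1-p̂)/n) = √(0.585000×0.415000/200) = 0.03484071

Margin of error: E = z* × SE = 1.645 × 0.03484071 = 0.057313

Z-interval: p̂ ± E = 0.585000 ± 0.057313 = (0.527687, 0.642313)

Rounded to 4 decimal places:

(0.5277, 0.6423)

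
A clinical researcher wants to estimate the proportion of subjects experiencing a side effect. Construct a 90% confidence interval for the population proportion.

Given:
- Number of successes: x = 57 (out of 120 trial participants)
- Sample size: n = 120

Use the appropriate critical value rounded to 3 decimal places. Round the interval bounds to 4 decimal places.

Sample proportion: p̂ = 57/120 = 0.475000

Check conditions for normal approximation:
  np̂ = 57 ≥ 10 ✓
  n(1-p̂) = 63 ≥ 10 ✓

The sample is large enough, so use a z-interval (normal approximation) for the proportion.

For 90% confidence, z* = 1.645 (from standard normal table)

Standard error: SE = √(p̂(1-p̂)/n) = √(0.475000×0.525000/120) = 0.04558646

Margin of error: E = z* × SE = 1.645 × 0.04558646 = 0.074990

Z-interval: p̂ ± E = 0.475000 ± 0.074990 = (0.400010, 0.549990)

Rounded to 4 decimal places:

(0.4000, 0.5500)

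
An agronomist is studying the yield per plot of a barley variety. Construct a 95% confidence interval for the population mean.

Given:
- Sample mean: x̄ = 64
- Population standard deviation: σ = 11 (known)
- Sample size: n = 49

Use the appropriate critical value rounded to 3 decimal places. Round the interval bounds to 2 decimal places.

The population standard deviation σ is known, so use a z-interval (standard normal critical value).

For 95% confidence, z* = 1.96 (from standard normal table)

Standard error: SE = σ/√n = 11/√49 = 1.571429

Margin of error: E = z* × SE = 1.96 × 1.571429 = 3.0800

Z-interval: x̄ ± E = 64 ± 3.0800 = (60.9200, 67.0800)

Rounded to 2 decimal places:

(60.92, 67.08)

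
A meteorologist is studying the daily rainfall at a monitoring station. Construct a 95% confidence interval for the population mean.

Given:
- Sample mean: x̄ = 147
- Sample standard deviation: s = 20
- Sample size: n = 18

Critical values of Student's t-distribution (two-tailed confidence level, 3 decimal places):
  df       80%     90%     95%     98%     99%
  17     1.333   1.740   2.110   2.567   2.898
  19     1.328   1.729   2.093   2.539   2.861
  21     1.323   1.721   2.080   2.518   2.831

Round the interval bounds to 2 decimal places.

The population standard deviation σ is unknown (only the sample standard deviation s is given), so use a t-interval with df = n - 1 = 18 - 1 = 17.

For 95% confidence with df = 17, t* = 2.110 (from t-table)

Standard error: SE = s/√n = 20/√18 = 4.714045

Margin of error: E = t* × SE = 2.110 × 4.714045 = 9.9466

T-interval: x̄ ± E = 147 ± 9.9466 = (137.0534, 156.9466)

Rounded to 2 decimal places:

(137.05, 156.95)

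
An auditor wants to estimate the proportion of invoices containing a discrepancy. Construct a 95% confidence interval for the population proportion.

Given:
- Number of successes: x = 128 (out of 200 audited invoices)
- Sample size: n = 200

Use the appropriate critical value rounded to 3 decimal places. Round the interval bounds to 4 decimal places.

Sample proportion: p̂ = 128/200 = 0.640000

Check conditions for normal approximation:
  np̂ = 128 ≥ 10 ✓
  n(1-p̂) = 72 ≥ 10 ✓

The sample is large enough, so use a z-interval (normal approximation) for the proportion.

For 95% confidence, z* = 1.96 (from standard normal table)

Standard error: SE = √(p̂(1-p̂)/n) = √(0.640000×0.360000/200) = 0.03394113

Margin of error: E = z* × SE = 1.96 × 0.03394113 = 0.066525

Z-interval: p̂ ± E = 0.640000 ± 0.066525 = (0.573475, 0.706525)

Rounded to 4 decimal places:

(0.5735, 0.7065)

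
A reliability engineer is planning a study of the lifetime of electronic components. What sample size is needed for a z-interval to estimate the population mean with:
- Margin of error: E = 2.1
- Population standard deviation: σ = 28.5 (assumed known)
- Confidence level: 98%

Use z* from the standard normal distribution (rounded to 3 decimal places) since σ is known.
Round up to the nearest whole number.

Using z* since population σ is known (z-interval formula).

For 98% confidence, z* = 2.326 (from standard normal table)

Sample size formula for z-interval: n = (z*σ/E)²

n = (2.326 × 28.5 / 2.1)²
  = (31.567143)²
  = 996.4845

Round up to the nearest whole number: n = 997

997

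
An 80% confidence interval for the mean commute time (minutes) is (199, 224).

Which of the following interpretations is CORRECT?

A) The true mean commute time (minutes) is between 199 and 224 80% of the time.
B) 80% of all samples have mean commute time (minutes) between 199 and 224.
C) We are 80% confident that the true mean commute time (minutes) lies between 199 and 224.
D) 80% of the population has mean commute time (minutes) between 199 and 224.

A confidence interval represents our confidence in the procedure, not a probability statement about the parameter.

Key concept: If we repeated this sampling process many times and computed an 80% CI each time, about 80% of those intervals would contain the true population parameter.

For this specific interval (199, 224):
- Midpoint (point estimate): 211.5
- Margin of error: 12.5

The correct interpretation is the one stating confidence that the true parameter lies in the interval — option C.

C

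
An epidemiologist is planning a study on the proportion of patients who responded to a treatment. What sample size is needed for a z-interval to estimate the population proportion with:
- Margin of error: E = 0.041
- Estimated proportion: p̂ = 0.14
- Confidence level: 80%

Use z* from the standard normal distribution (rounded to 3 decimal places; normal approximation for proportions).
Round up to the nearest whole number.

Using z* for proportion z-interval (normal approximation).

For 80% confidence, z* = 1.282 (from standard normal table)

Sample size formula for proportion z-interval: n = z*²p̂(1-p̂)/E²

n = 1.282² × 0.14 × 0.86 / 0.041²
  = 1.643524 × 0.1204 / 0.001681
  = 117.7158

Round up to the nearest whole number: n = 118

118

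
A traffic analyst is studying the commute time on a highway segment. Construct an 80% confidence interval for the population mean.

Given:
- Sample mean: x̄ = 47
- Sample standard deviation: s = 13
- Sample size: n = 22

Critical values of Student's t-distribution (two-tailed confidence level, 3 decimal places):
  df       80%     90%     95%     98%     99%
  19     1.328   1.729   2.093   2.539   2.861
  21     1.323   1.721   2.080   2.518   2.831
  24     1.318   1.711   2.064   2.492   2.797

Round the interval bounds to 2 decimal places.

The population standard deviation σ is unknown (only the sample standard deviation s is given), so use a t-interval with df = n - 1 = 22 - 1 = 21.

For 80% confidence with df = 21, t* = 1.323 (from t-table)

Standard error: SE = s/√n = 13/√22 = 2.771609

Margin of error: E = t* × SE = 1.323 × 2.771609 = 3.6668

T-interval: x̄ ± E = 47 ± 3.6668 = (43.3332, 50.6668)

Rounded to 2 decimal places:

(43.33, 50.67)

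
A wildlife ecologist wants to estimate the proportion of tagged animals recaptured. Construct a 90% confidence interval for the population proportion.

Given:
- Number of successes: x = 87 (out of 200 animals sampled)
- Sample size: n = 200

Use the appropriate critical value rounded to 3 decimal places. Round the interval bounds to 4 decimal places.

Sample proportion: p̂ = 87/200 = 0.435000

Check conditions for normal approximation:
  np̂ = 87 ≥ 10 ✓
  n(1-p̂) = 113 ≥ 10 ✓

The sample is large enough, so use a z-interval (normal approximation) for the proportion.

For 90% confidence, z* = 1.645 (from standard normal table)

Standard error: SE = √(p̂(1-p̂)/n) = √(0.435000×0.565000/200) = 0.03505531

Margin of error: E = z* × SE = 1.645 × 0.03505531 = 0.057666

Z-interval: p̂ ± E = 0.435000 ± 0.057666 = (0.377334, 0.492666)

Rounded to 4 decimal places:

(0.3773, 0.4927)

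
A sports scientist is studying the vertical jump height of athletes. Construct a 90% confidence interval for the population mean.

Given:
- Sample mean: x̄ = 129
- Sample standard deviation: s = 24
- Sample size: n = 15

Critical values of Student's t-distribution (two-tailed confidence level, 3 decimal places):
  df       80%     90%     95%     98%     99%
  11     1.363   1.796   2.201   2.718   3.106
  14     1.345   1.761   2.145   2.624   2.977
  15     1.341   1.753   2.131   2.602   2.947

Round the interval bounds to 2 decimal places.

The population standard deviation σ is unknown (only the sample standard deviation s is given), so use a t-interval with df = n - 1 = 15 - 1 = 14.

For 90% confidence with df = 14, t* = 1.761 (from t-table)

Standard error: SE = s/√n = 24/√15 = 6.196773

Margin of error: E = t* × SE = 1.761 × 6.196773 = 10.9125

T-interval: x̄ ± E = 129 ± 10.9125 = (118.0875, 139.9125)

Rounded to 2 decimal places:

(118.09, 139.91)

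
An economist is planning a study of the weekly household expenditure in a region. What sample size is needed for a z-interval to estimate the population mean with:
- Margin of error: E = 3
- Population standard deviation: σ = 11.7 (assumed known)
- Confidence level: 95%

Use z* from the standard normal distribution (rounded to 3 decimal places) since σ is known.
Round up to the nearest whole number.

Using z* since population σ is known (z-interval formula).

For 95% confidence, z* = 1.96 (from standard normal table)

Sample size formula for z-interval: n = (z*σ/E)²

n = (1.96 × 11.7 / 3)²
  = (7.644000)²
  = 58.4307

Round up to the nearest whole number: n = 59

59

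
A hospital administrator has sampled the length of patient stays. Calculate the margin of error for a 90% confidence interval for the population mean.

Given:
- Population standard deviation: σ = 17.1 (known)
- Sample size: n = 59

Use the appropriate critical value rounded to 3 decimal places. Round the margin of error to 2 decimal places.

The population standard deviation σ is known, so use the z-interval margin of error formula.

For 90% confidence, z* = 1.645 (from standard normal table)

Margin of error formula for z-interval: E = z* × σ/√n

E = 1.645 × 17.1/√59
  = 1.645 × 2.226230
  = 3.6621

Rounded to 2 decimal places:

3.66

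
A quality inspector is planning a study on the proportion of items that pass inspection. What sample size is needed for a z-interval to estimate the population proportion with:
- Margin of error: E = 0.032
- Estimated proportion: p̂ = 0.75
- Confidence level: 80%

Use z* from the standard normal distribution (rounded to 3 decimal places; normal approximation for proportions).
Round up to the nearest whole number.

Using z* for proportion z-interval (normal approximation).

For 80% confidence, z* = 1.282 (from standard normal table)

Sample size formula for proportion z-interval: n = z*²p̂(1-p̂)/E²

n = 1.282² × 0.75 × 0.25 / 0.032²
  = 1.643524 × 0.1875 / 0.001024
  = 300.9382

Round up to the nearest whole number: n = 301

301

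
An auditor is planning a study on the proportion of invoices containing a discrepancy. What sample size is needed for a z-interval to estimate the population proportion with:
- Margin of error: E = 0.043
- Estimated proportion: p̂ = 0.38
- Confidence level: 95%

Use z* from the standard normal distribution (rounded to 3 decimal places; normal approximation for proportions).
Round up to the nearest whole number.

Using z* for proportion z-interval (normal approximation).

For 95% confidence, z* = 1.96 (from standard normal table)

Sample size formula for proportion z-interval: n = z*²p̂(1-p̂)/E²

n = 1.96² × 0.38 × 0.62 / 0.043²
  = 3.8416 × 0.2356 / 0.001849
  = 489.4975

Round up to the nearest whole number: n = 490

490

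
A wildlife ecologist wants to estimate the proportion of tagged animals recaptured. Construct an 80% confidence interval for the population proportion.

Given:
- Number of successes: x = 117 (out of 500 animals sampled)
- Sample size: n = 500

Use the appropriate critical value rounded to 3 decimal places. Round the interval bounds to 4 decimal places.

Sample proportion: p̂ = 117/500 = 0.234000

Check conditions for normal approximation:
  np̂ = 117 ≥ 10 ✓
  n(1-p̂) = 383 ≥ 10 ✓

The sample is large enough, so use a z-interval (normal approximation) for the proportion.

For 80% confidence, z* = 1.282 (from standard normal table)

Standard error: SE = √(p̂(1-p̂)/n) = √(0.234000×0.766000/500) = 0.01893378

Margin of error: E = z* × SE = 1.282 × 0.01893378 = 0.024273

Z-interval: p̂ ± E = 0.234000 ± 0.024273 = (0.209727, 0.258273)

Rounded to 4 decimal places:

(0.2097, 0.2583)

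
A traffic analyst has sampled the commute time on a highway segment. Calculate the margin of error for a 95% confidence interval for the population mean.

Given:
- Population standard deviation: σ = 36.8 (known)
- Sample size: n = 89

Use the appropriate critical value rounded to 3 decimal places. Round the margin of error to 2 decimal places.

The population standard deviation σ is known, so use the z-interval margin of error formula.

For 95% confidence, z* = 1.96 (from standard normal table)

Margin of error formula for z-interval: E = z* × σ/√n

E = 1.96 × 36.8/√89
  = 1.96 × 3.900792
  = 7.6456

Rounded to 2 decimal places:

7.65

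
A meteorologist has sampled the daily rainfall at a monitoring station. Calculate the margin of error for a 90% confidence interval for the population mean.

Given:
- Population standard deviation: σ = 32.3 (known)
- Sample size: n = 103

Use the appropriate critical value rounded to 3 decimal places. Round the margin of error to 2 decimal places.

The population standard deviation σ is known, so use the z-interval margin of error formula.

For 90% confidence, z* = 1.645 (from standard normal table)

Margin of error formula for z-interval: E = z* × σ/√n

E = 1.645 × 32.3/√103
  = 1.645 × 3.182614
  = 5.2354

Rounded to 2 decimal places:

5.24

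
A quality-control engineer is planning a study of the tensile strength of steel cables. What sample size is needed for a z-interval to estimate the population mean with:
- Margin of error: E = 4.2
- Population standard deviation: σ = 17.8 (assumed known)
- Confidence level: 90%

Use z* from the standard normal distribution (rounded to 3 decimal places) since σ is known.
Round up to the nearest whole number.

Using z* since population σ is known (z-interval formula).

For 90% confidence, z* = 1.645 (from standard normal table)

Sample size formula for z-interval: n = (z*σ/E)²

n = (1.645 × 17.8 / 4.2)²
  = (6.971667)²
  = 48.6041

Round up to the nearest whole number: n = 49

49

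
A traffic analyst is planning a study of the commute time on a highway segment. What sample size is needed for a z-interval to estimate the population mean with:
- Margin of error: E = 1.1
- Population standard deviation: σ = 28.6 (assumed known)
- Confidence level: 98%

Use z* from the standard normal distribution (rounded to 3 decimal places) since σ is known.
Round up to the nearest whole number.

Using z* since population σ is known (z-interval formula).

For 98% confidence, z* = 2.326 (from standard normal table)

Sample size formula for z-interval: n = (z*σ/E)²

n = (2.326 × 28.6 / 1.1)²
  = (60.476000)²
  = 3657.3466

Round up to the nearest whole number: n = 3658

3658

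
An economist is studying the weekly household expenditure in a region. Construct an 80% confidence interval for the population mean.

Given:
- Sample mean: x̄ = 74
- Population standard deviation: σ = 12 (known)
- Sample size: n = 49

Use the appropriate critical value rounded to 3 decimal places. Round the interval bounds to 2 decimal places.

The population standard deviation σ is known, so use a z-interval (standard normal critical value).

For 80% confidence, z* = 1.282 (from standard normal table)

Standard error: SE = σ/√n = 12/√49 = 1.714286

Margin of error: E = z* × SE = 1.282 × 1.714286 = 2.1977

Z-interval: x̄ ± E = 74 ± 2.1977 = (71.8023, 76.1977)

Rounded to 2 decimal places:

(71.80, 76.20)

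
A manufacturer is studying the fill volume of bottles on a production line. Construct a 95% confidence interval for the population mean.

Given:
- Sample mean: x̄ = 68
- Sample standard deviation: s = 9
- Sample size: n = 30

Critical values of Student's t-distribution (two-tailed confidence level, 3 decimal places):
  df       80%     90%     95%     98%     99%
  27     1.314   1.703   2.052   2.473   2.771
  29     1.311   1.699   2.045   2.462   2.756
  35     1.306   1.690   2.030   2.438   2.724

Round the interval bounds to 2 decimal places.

The population standard deviation σ is unknown (only the sample standard deviation s is given), so use a t-interval with df = n - 1 = 30 - 1 = 29.

For 95% confidence with df = 29, t* = 2.045 (from t-table)

Standard error: SE = s/√n = 9/√30 = 1.643168

Margin of error: E = t* × SE = 2.045 × 1.643168 = 3.3603

T-interval: x̄ ± E = 68 ± 3.3603 = (64.6397, 71.3603)

Rounded to 2 decimal places:

(64.64, 71.36)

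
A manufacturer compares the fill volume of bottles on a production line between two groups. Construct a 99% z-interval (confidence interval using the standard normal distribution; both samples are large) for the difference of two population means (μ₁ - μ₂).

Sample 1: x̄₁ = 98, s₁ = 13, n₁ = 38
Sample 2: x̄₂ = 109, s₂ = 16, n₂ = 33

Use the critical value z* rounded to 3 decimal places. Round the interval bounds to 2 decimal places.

Both samples are large (n₁ = 38 ≥ 30, n₂ = 33 ≥ 30), so a z-interval for the difference of means applies.

Point estimate: x̄₁ - x̄₂ = 98 - 109 = -11

Standard error: SE = √(s₁²/n₁ + s₂²/n₂)
= √(13²/38 + 16²/33)
= √(4.447368 + 7.757576)
= 3.493558

For 99% confidence, z* = 2.576 (from standard normal table)
Margin of error: E = z* × SE = 2.576 × 3.493558 = 8.9994

Z-interval: (x̄₁ - x̄₂) ± E = -11 ± 8.9994 = (-19.9994, -2.0006)

Rounded to 2 decimal places:

(-20.00, -2.00)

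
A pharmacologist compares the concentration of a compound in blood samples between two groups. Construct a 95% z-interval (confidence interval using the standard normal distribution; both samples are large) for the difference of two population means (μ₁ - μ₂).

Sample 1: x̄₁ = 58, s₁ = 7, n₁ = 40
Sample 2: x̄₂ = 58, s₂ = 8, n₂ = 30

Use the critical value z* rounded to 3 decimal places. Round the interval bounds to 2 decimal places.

Both samples are large (n₁ = 40 ≥ 30, n₂ = 30 ≥ 30), so a z-interval for the difference of means applies.

Point estimate: x̄₁ - x̄₂ = 58 - 58 = 0

Standard error: SE = √(s₁²/n₁ + s₂²/n₂)
= √(7²/40 + 8²/30)
= √(1.225000 + 2.133333)
= 1.832576

For 95% confidence, z* = 1.96 (from standard normal table)
Margin of error: E = z* × SE = 1.96 × 1.832576 = 3.5918

Z-interval: (x̄₁ - x̄₂) ± E = 0 ± 3.5918 = (-3.5918, 3.5918)

Rounded to 2 decimal places:

(-3.59, 3.59)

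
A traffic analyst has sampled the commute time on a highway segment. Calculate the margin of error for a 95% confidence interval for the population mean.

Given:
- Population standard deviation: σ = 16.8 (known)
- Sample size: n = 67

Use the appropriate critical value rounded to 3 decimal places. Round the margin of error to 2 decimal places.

The population standard deviation σ is known, so use the z-interval margin of error formula.

For 95% confidence, z* = 1.96 (from standard normal table)

Margin of error formula for z-interval: E = z* × σ/√n

E = 1.96 × 16.8/√67
  = 1.96 × 2.052447
  = 4.0228

Rounded to 2 decimal places:

4.02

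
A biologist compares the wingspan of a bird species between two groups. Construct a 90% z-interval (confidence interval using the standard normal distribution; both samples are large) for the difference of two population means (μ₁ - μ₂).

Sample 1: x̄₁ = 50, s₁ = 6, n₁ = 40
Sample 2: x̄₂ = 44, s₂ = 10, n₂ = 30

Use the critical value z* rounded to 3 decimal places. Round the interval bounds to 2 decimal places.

Both samples are large (n₁ = 40 ≥ 30, n₂ = 30 ≥ 30), so a z-interval for the difference of means applies.

Point estimate: x̄₁ - x̄₂ = 50 - 44 = 6

Standard error: SE = √(s₁²/n₁ + s₂²/n₂)
= √(6²/40 + 10²/30)
= √(0.900000 + 3.333333)
= 2.057507

For 90% confidence, z* = 1.645 (from standard normal table)
Margin of error: E = z* × SE = 1.645 × 2.057507 = 3.3846

Z-interval: (x̄₁ - x̄₂) ± E = 6 ± 3.3846 = (2.6154, 9.3846)

Rounded to 2 decimal places:

(2.62, 9.38)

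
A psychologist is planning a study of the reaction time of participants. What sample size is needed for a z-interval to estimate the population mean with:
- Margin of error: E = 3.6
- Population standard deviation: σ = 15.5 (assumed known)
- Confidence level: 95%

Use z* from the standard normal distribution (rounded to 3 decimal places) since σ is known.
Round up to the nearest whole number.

Using z* since population σ is known (z-interval formula).

For 95% confidence, z* = 1.96 (from standard normal table)

Sample size formula for z-interval: n = (z*σ/E)²

n = (1.96 × 15.5 / 3.6)²
  = (8.438889)²
  = 71.2148

Round up to the nearest whole number: n = 72

72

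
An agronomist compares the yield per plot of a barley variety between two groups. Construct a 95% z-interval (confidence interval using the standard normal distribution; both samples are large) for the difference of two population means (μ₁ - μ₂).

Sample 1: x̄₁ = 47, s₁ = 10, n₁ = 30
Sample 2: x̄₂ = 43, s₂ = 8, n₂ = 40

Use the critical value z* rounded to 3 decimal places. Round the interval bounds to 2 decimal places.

Both samples are large (n₁ = 30 ≥ 30, n₂ = 40 ≥ 30), so a z-interval for the difference of means applies.

Point estimate: x̄₁ - x̄₂ = 47 - 43 = 4

Standard error: SE = √(s₁²/n₁ + s₂²/n₂)
= √(10²/30 + 8²/40)
= √(3.333333 + 1.600000)
= 2.221111

For 95% confidence, z* = 1.96 (from standard normal table)
Margin of error: E = z* × SE = 1.96 × 2.221111 = 4.3534

Z-interval: (x̄₁ - x̄₂) ± E = 4 ± 4.3534 = (-0.3534, 8.3534)

Rounded to 2 decimal places:

(-0.35, 8.35)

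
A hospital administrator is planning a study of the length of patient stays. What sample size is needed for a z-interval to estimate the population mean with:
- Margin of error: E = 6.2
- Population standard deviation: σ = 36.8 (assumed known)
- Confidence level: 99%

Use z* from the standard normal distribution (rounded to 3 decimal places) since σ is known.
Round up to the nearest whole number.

Using z* since population σ is known (z-interval formula).

For 99% confidence, z* = 2.576 (from standard normal table)

Sample size formula for z-interval: n = (z*σ/E)²

n = (2.576 × 36.8 / 6.2)²
  = (15.289806)²
  = 233.7782

Round up to the nearest whole number: n = 234

234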